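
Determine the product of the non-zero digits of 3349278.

3×3×4×9×2×7×8 = 36288

36288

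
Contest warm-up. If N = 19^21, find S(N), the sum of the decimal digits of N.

127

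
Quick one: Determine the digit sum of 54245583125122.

5+4+2+4+5+5+8+3+1+2+5+1+2+2 = 49

49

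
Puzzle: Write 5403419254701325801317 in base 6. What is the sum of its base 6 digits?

72

5403419254701325801317 in base 6 is 5140203513341424522022243233.
Digit sum: 5+1+4+0+2+0+3+5+1+3+3+4+1+4+2+4+5+2+2+0+2+2+2+4+3+2+3+3 = 72.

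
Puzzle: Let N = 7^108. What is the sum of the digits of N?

7^108 = 18646113417161314493261616803956698971446415858248583415929120740302154318206422517221824801
Sum of its 92 digits: 370.

370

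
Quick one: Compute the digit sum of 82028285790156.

63

8+2+0+2+8+2+8+5+7+9+0+1+5+6 = 63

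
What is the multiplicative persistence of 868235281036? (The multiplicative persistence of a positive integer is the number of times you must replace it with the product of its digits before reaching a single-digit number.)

1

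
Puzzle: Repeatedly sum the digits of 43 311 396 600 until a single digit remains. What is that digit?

4+3+3+1+1+3+9+6+6+0+0 = 36
3+6 = 9

9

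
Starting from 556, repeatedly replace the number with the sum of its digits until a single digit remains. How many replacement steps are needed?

556 → 16 → 7 (2 steps)

2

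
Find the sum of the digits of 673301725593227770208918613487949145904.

178

6+7+3+3+0+1+7+2+5+5+9+3+2+2+7+7+7+0+2+0+8+9+1+8+6+1+3+4+8+7+9+4+9+1+4+5+9+0+4 = 178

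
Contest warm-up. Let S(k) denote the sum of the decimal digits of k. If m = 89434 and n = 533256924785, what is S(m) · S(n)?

S(89434) = 8+9+4+3+4 = 28.
S(533256924785) = 5+3+3+2+5+6+9+2+4+7+8+5 = 59.
28 · 59 = 1652.

1652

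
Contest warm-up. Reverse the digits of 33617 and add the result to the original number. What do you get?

Reverse of 33617 is 71633.
33617 + 71633 = 105250

105250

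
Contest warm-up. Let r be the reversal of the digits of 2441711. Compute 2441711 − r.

1270269

Reverse of 2441711 is 1171442.
2441711 − 1171442 = 1270269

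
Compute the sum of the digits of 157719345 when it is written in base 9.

157719345 in base 9 is 358688236.
Digit sum: 3+5+8+6+8+8+2+3+6 = 49.

49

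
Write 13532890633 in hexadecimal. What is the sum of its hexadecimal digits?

58

13532890633 in base 16 is 3269F8609.
Digit sum: 3+2+6+9+15+8+6+0+9 = 58.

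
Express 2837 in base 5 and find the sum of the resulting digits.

13

2837 in base 5 is 42322.
Digit sum: 4+2+3+2+2 = 13.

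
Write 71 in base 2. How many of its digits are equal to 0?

3

71 in base 2 is 1000111.
The digit 0 appears 3 times.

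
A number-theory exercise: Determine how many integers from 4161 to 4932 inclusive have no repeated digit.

The integers in [4161, 4932] that have no repeated digit: 4162, 4163, 4165, 4167, 4168, 4169, …, 4931, 4932.
387 qualify.

387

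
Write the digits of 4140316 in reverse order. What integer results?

6130414

Reversing 4140316 gives 6130414.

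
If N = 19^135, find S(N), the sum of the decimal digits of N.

19^135 = 42828821928241846954584931984682781692330700255613269873258126497677213994336325247215203358342158687131744496310391196007756401377063266506279898556901549102282850997144699
Sum of its 173 digits: 793.

793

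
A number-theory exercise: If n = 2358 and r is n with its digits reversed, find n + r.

Reverse of 2358 is 8532.
2358 + 8532 = 10890

10890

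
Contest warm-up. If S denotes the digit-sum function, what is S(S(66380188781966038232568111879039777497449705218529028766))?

18

First digit sum: 279.
2+7+9 = 18.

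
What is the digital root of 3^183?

The digital root of n equals n mod 9 (or 9 when 9 | n), so we need 3^183 mod 9.
3^183 ≡ 0 (mod 9), so the digital root is 9.

9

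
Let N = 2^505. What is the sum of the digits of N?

713

2^505 = 104748499452676539840422070298483172870932545473378073263465323779076281484949585756264642954428933028828373892081922272294952209468332577706512882860032
Sum of its 153 digits: 713.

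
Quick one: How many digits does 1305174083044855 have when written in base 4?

1305174083044855 in base 4 is 10220300302011211300113313, which has 26 digits.

26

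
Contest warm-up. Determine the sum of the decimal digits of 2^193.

254

2^193 = 12554203470773361527671578846415332832204710888928069025792
Sum of its 59 digits: 254.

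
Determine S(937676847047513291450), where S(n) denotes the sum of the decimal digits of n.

9+3+7+6+7+6+8+4+7+0+4+7+5+1+3+2+9+1+4+5+0 = 98

98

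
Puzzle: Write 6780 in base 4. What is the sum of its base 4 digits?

12

6780 in base 4 is 1221330.
Digit sum: 1+2+2+1+3+3+0 = 12.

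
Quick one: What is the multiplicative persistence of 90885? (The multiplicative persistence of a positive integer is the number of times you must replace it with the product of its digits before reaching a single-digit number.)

90885 → 0 (1 step)

1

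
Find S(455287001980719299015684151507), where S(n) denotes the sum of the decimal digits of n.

129

4+5+5+2+8+7+0+0+1+9+8+0+7+1+9+2+9+9+0+1+5+6+8+4+1+5+1+5+0+7 = 129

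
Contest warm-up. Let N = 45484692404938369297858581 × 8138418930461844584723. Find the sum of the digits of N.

45484692404938369297858581 × 8138418930461844584723 = 370173481714584509052035237396116639435127058063
Sum of its 48 digits: 192.

192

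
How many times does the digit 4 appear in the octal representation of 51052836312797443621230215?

2

51052836312797443621230215 in base 8 is 25072667465260235241760313207.
The digit 4 appears 2 times.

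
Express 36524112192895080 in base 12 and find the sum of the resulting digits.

83

36524112192895080 in base 12 is 2454509775545BA0.
Digit sum: 2+4+5+4+5+0+9+7+7+5+5+4+5+11+10+0 = 83.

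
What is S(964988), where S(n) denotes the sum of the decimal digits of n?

44

9+6+4+9+8+8 = 44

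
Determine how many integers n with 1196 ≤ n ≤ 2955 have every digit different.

928

The integers in [1196, 2955] that have every digit different: 1203, 1204, 1205, 1206, 1207, 1208, …, 2953, 2954.
928 qualify.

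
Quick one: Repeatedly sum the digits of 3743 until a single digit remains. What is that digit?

3+7+4+3 = 17
1+7 = 8
(Equivalently, 3743 mod 9 = 8.)

8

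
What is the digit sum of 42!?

189

42! = 1405006117752879898543142606244511569936384000000000
Sum of its 52 digits: 189.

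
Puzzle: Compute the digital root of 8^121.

The digital root of n equals n mod 9 (or 9 when 9 | n), so we need 8^121 mod 9.
8^121 ≡ 8 (mod 9), so the digital root is 8.

8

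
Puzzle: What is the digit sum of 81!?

81! = 5797126020747367985879734231578109105412357244731625958745865049716390179693892056256184534249745940480000000000000000000
Sum of its 121 digits: 486.

486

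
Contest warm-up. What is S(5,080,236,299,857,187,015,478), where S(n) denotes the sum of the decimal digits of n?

105

5+0+8+0+2+3+6+2+9+9+8+5+7+1+8+7+0+1+5+4+7+8 = 105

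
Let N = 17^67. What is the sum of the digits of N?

314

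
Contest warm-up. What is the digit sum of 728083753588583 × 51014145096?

728083753588583 × 51014145096 = 37142570247608283851038968
Sum of its 26 digits: 117.

117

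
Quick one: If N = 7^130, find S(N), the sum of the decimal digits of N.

7^130 = 72902966712682973099605321405322404946285479140585148545026416949232978455741748983083120534503031988954803249
Sum of its 110 digits: 493.

493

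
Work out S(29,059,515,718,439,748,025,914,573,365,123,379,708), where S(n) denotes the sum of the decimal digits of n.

2+9+0+5+9+5+1+5+7+1+8+4+3+9+7+4+8+0+2+5+9+1+4+5+7+3+3+6+5+1+2+3+3+7+9+7+0+8 = 177

177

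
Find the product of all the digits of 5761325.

5×7×6×1×3×2×5 = 6300

6300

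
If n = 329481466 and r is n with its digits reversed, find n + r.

993666389

Reverse of 329481466 is 664184923.
329481466 + 664184923 = 993666389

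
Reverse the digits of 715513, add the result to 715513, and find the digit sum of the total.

8

Reversal of 715513 is 315517; 715513 + 315517 = 1031030.
Digit sum of 1031030: 1+0+3+1+0+3+0 = 8.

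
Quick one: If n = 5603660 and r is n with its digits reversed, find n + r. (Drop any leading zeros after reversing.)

6266725

Reverse of 5603660 is 663065.
5603660 + 663065 = 6266725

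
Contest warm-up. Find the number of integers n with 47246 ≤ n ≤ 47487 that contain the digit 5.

51

The integers in [47246, 47487] that contain the digit 5: 47250, 47251, 47252, 47253, 47254, 47255, …, 47475, 47485.
51 qualify.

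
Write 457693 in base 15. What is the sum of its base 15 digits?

457693 in base 15 is 9092D.
Digit sum: 9+0+9+2+13 = 33.

33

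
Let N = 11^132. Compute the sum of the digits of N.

11^132 = 290960772357257879876883248608621202372989586780563261379063005175582549907087372177167528359950211681310311195818109429451544229324975921
Sum of its 138 digits: 631.

631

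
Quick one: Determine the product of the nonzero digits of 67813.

6×7×8×1×3 = 1008

1008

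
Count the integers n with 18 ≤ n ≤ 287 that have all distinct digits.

209

The integers in [18, 287] that have all distinct digits: 18, 19, 20, 21, 23, 24, …, 286, 287.
209 qualify.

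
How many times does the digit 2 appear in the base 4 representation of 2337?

2

2337 in base 4 is 210201.
The digit 2 appears 2 times.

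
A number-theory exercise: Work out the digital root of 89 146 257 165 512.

8

8+9+1+4+6+2+5+7+1+6+5+5+1+2 = 62
6+2 = 8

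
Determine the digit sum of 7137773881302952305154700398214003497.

7+1+3+7+7+7+3+8+8+1+3+0+2+9+5+2+3+0+5+1+5+4+7+0+0+3+9+8+2+1+4+0+0+3+4+9+7 = 148

148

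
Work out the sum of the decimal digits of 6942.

6+9+4+2 = 21

21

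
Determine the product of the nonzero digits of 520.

10

5×2 = 10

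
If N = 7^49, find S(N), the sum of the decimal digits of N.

178

7^49 = 256923577521058878088611477224235621321607
Sum of its 42 digits: 178.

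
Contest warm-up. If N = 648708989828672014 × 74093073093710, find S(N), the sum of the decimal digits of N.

146

648708989828672014 × 74093073093710 = 48064842599922572463203876431940
Sum of its 32 digits: 146.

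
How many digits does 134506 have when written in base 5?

8

134506 in base 5 is 13301011, which has 8 digits.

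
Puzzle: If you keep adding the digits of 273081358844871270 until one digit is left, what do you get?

2+7+3+0+8+1+3+5+8+8+4+4+8+7+1+2+7+0 = 78
7+8 = 15
1+5 = 6

6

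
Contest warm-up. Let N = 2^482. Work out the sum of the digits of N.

2^482 = 12486994201263968925526388919172665222994392570659884603436627838501486955279062480481224412253967884639307724485626491581791902717153141225160704
Sum of its 146 digits: 670.

670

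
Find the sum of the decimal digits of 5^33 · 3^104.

5^33 · 3^104 = 4859825035009174353204824904796588594195282701645162887871265411376953125
Sum of its 73 digits: 333.

333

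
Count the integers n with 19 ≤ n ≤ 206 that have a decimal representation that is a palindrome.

19

The integers in [19, 206] that have a decimal representation that is a palindrome: 22, 33, 44, 55, 66, 77, …, 191, 202.
19 qualify.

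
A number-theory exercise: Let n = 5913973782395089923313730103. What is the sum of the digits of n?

123

5+9+1+3+9+7+3+7+8+2+3+9+5+0+8+9+9+2+3+3+1+3+7+3+0+1+0+3 = 123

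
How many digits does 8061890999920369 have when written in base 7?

8061890999920369 in base 7 is 4644053255311523563, which has 19 digits.

19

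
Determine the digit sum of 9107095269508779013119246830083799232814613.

9+1+0+7+0+9+5+2+6+9+5+0+8+7+7+9+0+1+3+1+1+9+2+4+6+8+3+0+0+8+3+7+9+9+2+3+2+8+1+4+6+1+3 = 188

188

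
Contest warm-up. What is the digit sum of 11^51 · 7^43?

416

11^51 · 7^43 = 281995815341478289106062157615451749211183175928739151097167569906188986953275542070034773
Sum of its 90 digits: 416.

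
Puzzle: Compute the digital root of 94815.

9

9+4+8+1+5 = 27
2+7 = 9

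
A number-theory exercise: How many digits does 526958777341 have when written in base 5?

17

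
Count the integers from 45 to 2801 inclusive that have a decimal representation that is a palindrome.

The integers in [45, 2801] that have a decimal representation that is a palindrome: 55, 66, 77, 88, 99, 101, …, 2662, 2772.
113 qualify.

113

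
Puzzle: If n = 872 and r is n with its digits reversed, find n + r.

1150

Reverse of 872 is 278.
872 + 278 = 1150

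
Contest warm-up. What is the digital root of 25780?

4

2+5+7+8+0 = 22
2+2 = 4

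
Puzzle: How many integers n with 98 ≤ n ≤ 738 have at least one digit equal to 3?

207

The integers in [98, 738] that have at least one digit equal to 3: 103, 113, 123, 130, 131, 132, …, 737, 738.
207 qualify.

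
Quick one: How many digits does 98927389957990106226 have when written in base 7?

24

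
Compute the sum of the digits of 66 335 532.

33

6+6+3+3+5+5+3+2 = 33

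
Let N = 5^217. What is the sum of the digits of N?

743

5^217 = 47477838728798993737366211347809785771104829168099724831398899954145041153224055795165594658857068000465138164940814835546234462526626884937286376953125
Sum of its 152 digits: 743.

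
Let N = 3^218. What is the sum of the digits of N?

3^218 = 102904301455531963439992866447168218522419143722136443140378363244115503241210542472452004357744699936489
Sum of its 105 digits: 423.

423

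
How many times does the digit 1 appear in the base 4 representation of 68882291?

3

68882291 in base 4 is 10012300331303.
The digit 1 appears 3 times.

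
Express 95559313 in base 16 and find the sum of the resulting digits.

43

95559313 in base 16 is 5B21E91.
Digit sum: 5+11+2+1+14+9+1 = 43.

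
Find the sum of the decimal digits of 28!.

90

28! = 304888344611713860501504000000
Sum of its 30 digits: 90.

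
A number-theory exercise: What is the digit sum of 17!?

63

17! = 355687428096000
Sum of its 15 digits: 63.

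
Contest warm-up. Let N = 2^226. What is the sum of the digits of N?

349

2^226 = 107839786668602559178668060348078522694548577690162289924414440996864
Sum of its 69 digits: 349.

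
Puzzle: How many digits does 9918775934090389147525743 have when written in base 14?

22

9918775934090389147525743 in base 14 is 867980BA434761A2B6583D, which has 22 digits.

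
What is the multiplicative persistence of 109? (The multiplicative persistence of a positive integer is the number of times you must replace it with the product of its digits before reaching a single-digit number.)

109 → 0 (1 step)

1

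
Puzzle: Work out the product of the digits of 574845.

22400

5×7×4×8×4×5 = 22400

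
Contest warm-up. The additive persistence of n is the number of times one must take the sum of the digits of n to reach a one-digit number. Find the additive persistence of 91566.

91566 → 27 → 9 (2 steps)

2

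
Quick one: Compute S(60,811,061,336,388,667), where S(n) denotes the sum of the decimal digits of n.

73

6+0+8+1+1+0+6+1+3+3+6+3+8+8+6+6+7 = 73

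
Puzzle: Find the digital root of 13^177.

The digital root of n equals n mod 9 (or 9 when 9 | n), so we need 13^177 mod 9.
13^177 ≡ 1 (mod 9), so the digital root is 1.

1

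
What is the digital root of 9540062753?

5

9+5+4+0+0+6+2+7+5+3 = 41
4+1 = 5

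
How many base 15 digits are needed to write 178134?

5

178134 in base 15 is 37BA9, which has 5 digits.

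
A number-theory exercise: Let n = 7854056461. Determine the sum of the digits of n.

7+8+5+4+0+5+6+4+6+1 = 46

46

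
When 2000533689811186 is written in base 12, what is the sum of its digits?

2000533689811186 in base 12 is 1684589B8BB992A.
Digit sum: 1+6+8+4+5+8+9+11+8+11+11+9+9+2+10 = 112.

112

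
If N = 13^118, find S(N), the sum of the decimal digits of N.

13^118 = 278814638873954882369203460773866998059096809158561634756229682281995318510188753701100647414989984008316816866503230284636535019129
Sum of its 132 digits: 625.

625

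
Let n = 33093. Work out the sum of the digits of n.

18

3+3+0+9+3 = 18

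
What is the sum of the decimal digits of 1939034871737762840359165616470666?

1+9+3+9+0+3+4+8+7+1+7+3+7+7+6+2+8+4+0+3+5+9+1+6+5+6+1+6+4+7+0+6+6+6 = 160

160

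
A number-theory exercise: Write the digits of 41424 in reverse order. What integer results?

42414

Reversing 41424 gives 42414.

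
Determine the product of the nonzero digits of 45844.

2560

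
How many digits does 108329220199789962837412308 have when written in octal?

29

108329220199789962837412308 in base 8 is 54633465455214535420613144724, which has 29 digits.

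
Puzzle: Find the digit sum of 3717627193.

3+7+1+7+6+2+7+1+9+3 = 46

46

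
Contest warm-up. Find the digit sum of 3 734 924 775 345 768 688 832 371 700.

137

3+7+3+4+9+2+4+7+7+5+3+4+5+7+6+8+6+8+8+8+3+2+3+7+1+7+0+0 = 137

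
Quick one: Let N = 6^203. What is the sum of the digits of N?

720

6^203 = 92194248343397918572146576568055126186085568996569716771023481049984392782717863628119582097603533016111568140802044043486164491951800572354947367854686601216
Sum of its 158 digits: 720.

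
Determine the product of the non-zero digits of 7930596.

7×9×3×5×9×6 = 51030

51030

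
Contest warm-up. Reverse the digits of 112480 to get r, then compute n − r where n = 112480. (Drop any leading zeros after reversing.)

Reverse of 112480 is 84211.
112480 − 84211 = 28269

28269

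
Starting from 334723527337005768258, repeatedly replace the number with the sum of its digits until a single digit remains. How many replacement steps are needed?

2

334723527337005768258 → 90 → 9 (2 steps)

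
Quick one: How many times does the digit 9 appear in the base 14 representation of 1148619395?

1148619395 in base 14 is AC797107.
The digit 9 appears 1 time.

1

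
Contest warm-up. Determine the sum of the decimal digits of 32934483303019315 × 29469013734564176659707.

32934483303019315 × 29469013734564176659707 = 970546740797450744181345611444403240705
Sum of its 39 digits: 156.

156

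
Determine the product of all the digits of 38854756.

3×8×8×5×4×7×5×6 = 806400

806400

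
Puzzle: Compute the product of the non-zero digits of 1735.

1×7×3×5 = 105

105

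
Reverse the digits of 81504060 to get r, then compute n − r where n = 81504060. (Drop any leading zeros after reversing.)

Reverse of 81504060 is 6040518.
81504060 − 6040518 = 75463542

75463542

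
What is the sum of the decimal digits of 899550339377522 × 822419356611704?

133

899550339377522 × 822419356611704 = 739807611350701624914419717488
Sum of its 30 digits: 133.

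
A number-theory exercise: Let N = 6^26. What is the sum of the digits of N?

99

6^26 = 170581728179578208256
Sum of its 21 digits: 99.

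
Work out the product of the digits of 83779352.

317520

8×3×7×7×9×3×5×2 = 317520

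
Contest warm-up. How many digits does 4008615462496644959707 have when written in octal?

24

4008615462496644959707 in base 8 is 662472667711276256206733, which has 24 digits.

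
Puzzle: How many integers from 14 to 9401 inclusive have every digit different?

The integers in [14, 9401] that have every digit different: 14, 15, 16, 17, 18, 19, …, 9387, 9401.
4983 qualify.

4983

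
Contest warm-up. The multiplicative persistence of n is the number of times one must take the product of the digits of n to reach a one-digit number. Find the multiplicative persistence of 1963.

3

1963 → 162 → 12 → 2 (3 steps)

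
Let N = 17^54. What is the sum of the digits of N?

17^54 = 2781261054089634417978685260068829533776361098661640987380359813729
Sum of its 67 digits: 325.

325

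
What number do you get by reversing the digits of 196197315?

Reversing 196197315 gives 513791691.

513791691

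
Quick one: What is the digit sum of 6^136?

486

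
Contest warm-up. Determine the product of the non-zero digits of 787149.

7×8×7×1×4×9 = 14112

14112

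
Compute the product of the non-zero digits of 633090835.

6×3×3×9×8×3×5 = 58320

58320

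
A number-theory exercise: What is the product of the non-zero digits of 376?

3×7×6 = 126

126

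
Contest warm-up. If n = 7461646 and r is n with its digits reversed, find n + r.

13923293

Reverse of 7461646 is 6461647.
7461646 + 6461647 = 13923293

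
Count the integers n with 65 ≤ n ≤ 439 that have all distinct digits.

279

The integers in [65, 439] that have all distinct digits: 65, 67, 68, 69, 70, 71, …, 438, 439.
279 qualify.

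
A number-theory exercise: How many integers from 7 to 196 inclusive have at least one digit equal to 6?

The integers in [7, 196] that have at least one digit equal to 6: 16, 26, 36, 46, 56, 60, …, 186, 196.
37 qualify.

37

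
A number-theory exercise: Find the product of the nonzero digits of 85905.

8×5×9×5 = 1800

1800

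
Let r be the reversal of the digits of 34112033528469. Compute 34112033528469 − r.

Reverse of 34112033528469 is 96482533021143.
34112033528469 − 96482533021143 = -62370499492674

-62370499492674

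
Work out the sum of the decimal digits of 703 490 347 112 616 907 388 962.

106

7+0+3+4+9+0+3+4+7+1+1+2+6+1+6+9+0+7+3+8+8+9+6+2 = 106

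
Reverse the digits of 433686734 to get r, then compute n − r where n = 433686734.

Reverse of 433686734 is 437686334.
433686734 − 437686334 = -3999600

-3999600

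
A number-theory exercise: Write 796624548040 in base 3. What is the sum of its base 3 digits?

796624548040 in base 3 is 2211011020010122000101101.
Digit sum: 2+2+1+1+0+1+1+0+2+0+0+1+0+1+2+2+0+0+0+1+0+1+1+0+1 = 20.

20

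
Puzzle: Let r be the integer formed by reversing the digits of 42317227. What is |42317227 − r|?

29954097

Reverse of 42317227 is 72271324.
|42317227 − 72271324| = 29954097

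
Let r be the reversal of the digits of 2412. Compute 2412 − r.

270

Reverse of 2412 is 2142.
2412 − 2142 = 270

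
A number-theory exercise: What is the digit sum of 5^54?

5^54 = 55511151231257827021181583404541015625
Sum of its 38 digits: 127.

127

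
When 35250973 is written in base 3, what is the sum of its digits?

19

35250973 in base 3 is 2110022221020121.
Digit sum: 2+1+1+0+0+2+2+2+2+1+0+2+0+1+2+1 = 19.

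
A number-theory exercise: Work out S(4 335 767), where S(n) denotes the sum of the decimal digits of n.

4+3+3+5+7+6+7 = 35

35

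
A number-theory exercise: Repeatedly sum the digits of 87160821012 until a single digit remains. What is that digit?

8+7+1+6+0+8+2+1+0+1+2 = 36
3+6 = 9

9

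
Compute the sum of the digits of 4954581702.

4+9+5+4+5+8+1+7+0+2 = 45

45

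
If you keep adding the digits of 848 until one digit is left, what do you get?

8+4+8 = 20
2+0 = 2

2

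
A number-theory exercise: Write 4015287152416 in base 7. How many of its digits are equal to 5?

1

4015287152416 in base 7 is 563044362442441.
The digit 5 appears 1 time.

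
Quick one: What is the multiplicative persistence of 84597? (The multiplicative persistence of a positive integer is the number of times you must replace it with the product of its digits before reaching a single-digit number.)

2

84597 → 10080 → 0 (2 steps)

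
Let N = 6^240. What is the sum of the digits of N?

801

6^240 = 5705583848348030801203046453386090952546804127746747066957954237098586932342061769413919236696480803419147381135240605582829827345837059457410322531281715153455210750720037581145637912576
Sum of its 187 digits: 801.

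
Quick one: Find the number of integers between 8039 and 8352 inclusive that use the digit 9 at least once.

59

The integers in [8039, 8352] that use the digit 9 at least once: 8039, 8049, 8059, 8069, 8079, 8089, …, 8339, 8349.
59 qualify.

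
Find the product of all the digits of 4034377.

0

4×0×3×4×3×7×7 = 0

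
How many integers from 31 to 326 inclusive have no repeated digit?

227

The integers in [31, 326] that have no repeated digit: 31, 32, 34, 35, 36, 37, …, 325, 326.
227 qualify.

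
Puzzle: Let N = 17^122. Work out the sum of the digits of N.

658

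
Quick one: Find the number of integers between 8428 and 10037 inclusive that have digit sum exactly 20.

105

The integers in [8428, 10037] that have digit sum exactly 20: 8435, 8444, 8453, 8462, 8471, 8480, …, 9911, 9920.
105 qualify.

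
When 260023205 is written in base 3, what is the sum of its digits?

15

260023205 in base 3 is 200010021112210002.
Digit sum: 2+0+0+0+1+0+0+2+1+1+1+2+2+1+0+0+0+2 = 15.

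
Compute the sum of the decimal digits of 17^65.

17^65 = 95319090450218007303742536355848761234066170796000792973413605849481890760893457
Sum of its 80 digits: 350.

350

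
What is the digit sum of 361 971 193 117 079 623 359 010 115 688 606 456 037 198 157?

191

3+6+1+9+7+1+1+9+3+1+1+7+0+7+9+6+2+3+3+5+9+0+1+0+1+1+5+6+8+8+6+0+6+4+5+6+0+3+7+1+9+8+1+5+7 = 191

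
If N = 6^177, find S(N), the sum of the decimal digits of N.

6^177 = 540469658311477215870617512922851303857732091277002230202683687031652115417976734189532935433464668393263364575944585648774378475053121536
Sum of its 138 digits: 603.

603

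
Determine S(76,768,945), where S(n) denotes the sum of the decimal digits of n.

7+6+7+6+8+9+4+5 = 52

52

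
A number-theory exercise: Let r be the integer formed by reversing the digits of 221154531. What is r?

Reversing 221154531 gives 135451122.

135451122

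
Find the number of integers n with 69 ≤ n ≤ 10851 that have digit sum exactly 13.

546

The integers in [69, 10851] that have digit sum exactly 13: 76, 85, 94, 139, 148, 157, …, 10831, 10840.
546 qualify.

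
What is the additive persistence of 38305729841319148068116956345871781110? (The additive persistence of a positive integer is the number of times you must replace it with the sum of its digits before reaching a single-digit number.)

38305729841319148068116956345871781110 → 164 → 11 → 2 (3 steps)

3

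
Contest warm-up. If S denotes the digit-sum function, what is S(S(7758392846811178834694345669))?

8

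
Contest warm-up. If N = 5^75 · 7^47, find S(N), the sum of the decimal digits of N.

419

5^75 · 7^47 = 138790009621671689378929859903035611205175467797244374945631051332384231500327587127685546875
Sum of its 93 digits: 419.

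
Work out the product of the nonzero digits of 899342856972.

470292480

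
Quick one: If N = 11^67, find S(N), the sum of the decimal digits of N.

11^67 = 5933485776103976088902320649515259089061404869973722058349047253726771
Sum of its 70 digits: 326.

326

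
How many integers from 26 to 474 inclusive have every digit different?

The integers in [26, 474] that have every digit different: 26, 27, 28, 29, 30, 31, …, 472, 473.
335 qualify.

335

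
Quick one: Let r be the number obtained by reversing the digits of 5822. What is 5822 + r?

Reverse of 5822 is 2285.
5822 + 2285 = 8107

8107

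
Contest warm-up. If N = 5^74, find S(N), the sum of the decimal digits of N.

5^74 = 5293955920339377119177015629247762262821197509765625
Sum of its 52 digits: 241.

241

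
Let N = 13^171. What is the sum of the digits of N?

13^171 = 30500941440790225846263910938334447106178610569821876624649353871482970302092112669455349348474410860945846246361937330271499848785009345366071703939976823364067647683430248532614970631718837
Sum of its 191 digits: 856.

856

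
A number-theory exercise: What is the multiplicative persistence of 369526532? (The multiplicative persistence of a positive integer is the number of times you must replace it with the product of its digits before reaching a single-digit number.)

369526532 → 291600 → 0 (2 steps)

2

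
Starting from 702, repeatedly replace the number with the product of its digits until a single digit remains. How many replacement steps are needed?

702 → 0 (1 step)

1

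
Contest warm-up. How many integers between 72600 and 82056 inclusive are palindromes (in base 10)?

95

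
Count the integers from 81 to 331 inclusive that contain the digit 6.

The integers in [81, 331] that contain the digit 6: 86, 96, 106, 116, 126, 136, …, 316, 326.
43 qualify.

43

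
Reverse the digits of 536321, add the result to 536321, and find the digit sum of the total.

40

Reversal of 536321 is 123635; 536321 + 123635 = 659956.
Digit sum of 659956: 6+5+9+9+5+6 = 40.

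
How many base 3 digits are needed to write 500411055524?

25

500411055524 in base 3 is 1202211122111200111102012, which has 25 digits.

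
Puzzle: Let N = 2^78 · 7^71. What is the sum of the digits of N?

2^78 · 7^71 = 303599116089257477345163447660611108290018400415061681406665454778562948609387528192
Sum of its 84 digits: 364.

364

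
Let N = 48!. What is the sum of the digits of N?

48! = 12413915592536072670862289047373375038521486354677760000000000
Sum of its 62 digits: 234.

234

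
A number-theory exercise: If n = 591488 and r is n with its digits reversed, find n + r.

1475683

Reverse of 591488 is 884195.
591488 + 884195 = 1475683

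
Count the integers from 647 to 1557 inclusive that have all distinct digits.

503

The integers in [647, 1557] that have all distinct digits: 647, 648, 649, 650, 651, 652, …, 1548, 1549.
503 qualify.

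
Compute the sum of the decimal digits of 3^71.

3^71 = 7509466514979724803946715958257547
Sum of its 34 digits: 180.

180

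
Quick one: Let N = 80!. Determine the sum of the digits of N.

80! = 71569457046263802294811533723186532165584657342365752577109445058227039255480148842668944867280814080000000000000000000
Sum of its 119 digits: 450.

450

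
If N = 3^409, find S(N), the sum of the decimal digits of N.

900

3^409 = 1388651220956629109998434257429124593929525972228492736160594286427905629911806893003950332955107941634963926806367480413276779117032722946240857697318617464081342296027574244566861145864854123683
Sum of its 196 digits: 900.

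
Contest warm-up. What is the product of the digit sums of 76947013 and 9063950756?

S(76947013) = 7+6+9+4+7+0+1+3 = 37.
S(9063950756) = 9+0+6+3+9+5+0+7+5+6 = 50.
37 · 50 = 1850.

1850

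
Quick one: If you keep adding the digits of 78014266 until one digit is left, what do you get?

7

7+8+0+1+4+2+6+6 = 34
3+4 = 7
(Equivalently, 78014266 mod 9 = 7.)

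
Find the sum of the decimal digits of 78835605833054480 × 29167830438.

120

78835605833054480 × 29167830438 = 2299463583415536808256262240
Sum of its 28 digits: 120.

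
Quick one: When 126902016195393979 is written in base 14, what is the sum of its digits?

126902016195393979 in base 14 is B5C52A4DA94C671.
Digit sum: 11+5+12+5+2+10+4+13+10+9+4+12+6+7+1 = 111.

111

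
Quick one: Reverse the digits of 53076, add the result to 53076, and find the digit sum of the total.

6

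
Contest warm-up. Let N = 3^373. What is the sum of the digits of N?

3^373 = 9251837803588658679892402442845879826591049875029300659612065023366105770384324649623739581619451655690951435833534331970154564142646532047842476617575784518868919885364970735923
Sum of its 178 digits: 846.

846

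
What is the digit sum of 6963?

24

6+9+6+3 = 24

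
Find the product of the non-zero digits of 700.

7 = 7

7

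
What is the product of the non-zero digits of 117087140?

1568

1×1×7×8×7×1×4 = 1568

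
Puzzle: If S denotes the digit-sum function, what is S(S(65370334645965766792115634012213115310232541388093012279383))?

10

First digit sum: 226.
2+2+6 = 10.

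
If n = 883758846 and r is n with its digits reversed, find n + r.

1532616234

Reverse of 883758846 is 648857388.
883758846 + 648857388 = 1532616234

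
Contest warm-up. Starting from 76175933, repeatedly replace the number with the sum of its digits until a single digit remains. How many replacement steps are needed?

76175933 → 41 → 5 (2 steps)

2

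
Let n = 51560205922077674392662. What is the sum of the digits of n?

96

5+1+5+6+0+2+0+5+9+2+2+0+7+7+6+7+4+3+9+2+6+6+2 = 96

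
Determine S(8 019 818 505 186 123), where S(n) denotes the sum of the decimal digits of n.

66

8+0+1+9+8+1+8+5+0+5+1+8+6+1+2+3 = 66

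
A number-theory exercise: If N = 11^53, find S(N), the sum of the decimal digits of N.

230

11^53 = 15624722518287446627037310616316692383878522699200314331
Sum of its 56 digits: 230.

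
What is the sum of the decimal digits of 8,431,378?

8+4+3+1+3+7+8 = 34

34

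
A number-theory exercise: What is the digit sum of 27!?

27! = 10888869450418352160768000000
Sum of its 29 digits: 108.

108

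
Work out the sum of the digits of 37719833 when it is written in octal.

37719833 in base 8 is 217707431.
Digit sum: 2+1+7+7+0+7+4+3+1 = 32.

32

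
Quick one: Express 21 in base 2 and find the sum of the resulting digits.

21 in base 2 is 10101.
Digit sum: 1+0+1+0+1 = 3.

3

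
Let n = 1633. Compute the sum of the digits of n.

13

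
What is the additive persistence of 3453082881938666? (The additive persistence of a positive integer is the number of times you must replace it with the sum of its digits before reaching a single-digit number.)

2

3453082881938666 → 80 → 8 (2 steps)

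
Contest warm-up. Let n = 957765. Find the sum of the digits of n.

9+5+7+7+6+5 = 39

39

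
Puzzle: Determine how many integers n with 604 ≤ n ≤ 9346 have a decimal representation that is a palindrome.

124

The integers in [604, 9346] that have a decimal representation that is a palindrome: 606, 616, 626, 636, 646, 656, …, 9229, 9339.
124 qualify.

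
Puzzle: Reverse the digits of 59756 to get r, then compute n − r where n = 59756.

Reverse of 59756 is 65795.
59756 − 65795 = -6039

-6039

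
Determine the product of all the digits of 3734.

3×7×3×4 = 252

252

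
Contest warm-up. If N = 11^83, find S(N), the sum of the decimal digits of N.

329

11^83 = 272642068561325511040414333102035297723974312150221630961592079858794196687001936022131
Sum of its 87 digits: 329.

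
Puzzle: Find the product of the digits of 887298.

8×8×7×2×9×8 = 64512

64512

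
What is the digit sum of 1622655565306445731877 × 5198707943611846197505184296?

215

1622655565306445731877 × 5198707943611846197505184296 = 8435712377104590292900782269056642933089487003592
Sum of its 49 digits: 215.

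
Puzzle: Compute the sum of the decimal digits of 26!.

26! = 403291461126605635584000000
Sum of its 27 digits: 81.

81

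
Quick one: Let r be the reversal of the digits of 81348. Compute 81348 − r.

-2970

Reverse of 81348 is 84318.
81348 − 84318 = -2970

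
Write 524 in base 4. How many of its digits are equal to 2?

524 in base 4 is 20030.
The digit 2 appears 1 time.

1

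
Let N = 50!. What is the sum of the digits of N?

50! = 30414093201713378043612608166064768844377641568960512000000000000
Sum of its 65 digits: 216.

216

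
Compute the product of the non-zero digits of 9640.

216

9×6×4 = 216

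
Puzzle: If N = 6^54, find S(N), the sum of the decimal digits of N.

6^54 = 1047532535594334222593508922191671036215296
Sum of its 43 digits: 171.

171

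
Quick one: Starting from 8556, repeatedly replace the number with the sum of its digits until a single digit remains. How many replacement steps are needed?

2

8556 → 24 → 6 (2 steps)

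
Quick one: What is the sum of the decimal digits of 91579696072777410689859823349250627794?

203

9+1+5+7+9+6+9+6+0+7+2+7+7+7+4+1+0+6+8+9+8+5+9+8+2+3+3+4+9+2+5+0+6+2+7+7+9+4 = 203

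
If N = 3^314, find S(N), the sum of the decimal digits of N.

3^314 = 654747700701377386126856657861679570529800895801424573182559133258946484061065580876771978236269380302819031314362546968961704181923607153180171236969
Sum of its 150 digits: 684.

684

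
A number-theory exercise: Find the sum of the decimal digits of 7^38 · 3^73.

252

7^38 · 3^73 = 8781670041231371029914048208445431636345263029026383528816064001427
Sum of its 67 digits: 252.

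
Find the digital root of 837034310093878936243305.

8+3+7+0+3+4+3+1+0+0+9+3+8+7+8+9+3+6+2+4+3+3+0+5 = 99
9+9 = 18
1+8 = 9

9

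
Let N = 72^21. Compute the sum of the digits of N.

162

72^21 = 1009212044656507725162109374628859215872
Sum of its 40 digits: 162.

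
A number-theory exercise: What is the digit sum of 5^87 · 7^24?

377

5^87 · 7^24 = 1238064690055001988361412473696854971119858668249236188785289414227008819580078125
Sum of its 82 digits: 377.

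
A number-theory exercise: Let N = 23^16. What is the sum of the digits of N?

23^16 = 6132610415680998648961
Sum of its 22 digits: 103.

103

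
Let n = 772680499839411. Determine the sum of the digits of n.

78

7+7+2+6+8+0+4+9+9+8+3+9+4+1+1 = 78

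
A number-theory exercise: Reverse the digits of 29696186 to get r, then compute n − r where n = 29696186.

-38473506

Reverse of 29696186 is 68169692.
29696186 − 68169692 = -38473506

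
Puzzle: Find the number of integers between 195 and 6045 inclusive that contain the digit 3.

2331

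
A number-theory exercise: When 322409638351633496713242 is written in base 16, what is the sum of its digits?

322409638351633496713242 in base 16 is 4445DC8C59562860A81A.
Digit sum: 4+4+4+5+13+12+8+12+5+9+5+6+2+8+6+0+10+8+1+10 = 132.

132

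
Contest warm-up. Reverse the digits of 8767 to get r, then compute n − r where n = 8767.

1089

Reverse of 8767 is 7678.
8767 − 7678 = 1089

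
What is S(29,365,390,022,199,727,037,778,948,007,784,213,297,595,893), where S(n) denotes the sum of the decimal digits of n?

2+9+3+6+5+3+9+0+0+2+2+1+9+9+7+2+7+0+3+7+7+7+8+9+4+8+0+0+7+7+8+4+2+1+3+2+9+7+5+9+5+8+9+3 = 218

218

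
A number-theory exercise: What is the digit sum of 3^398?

3^398 = 7838976787394813968051585730659421801834216623643035084763469245473565061286992684064366503271903795350550259425039545762992199230202729632682787161615028558662253924862257021382587037120889
Sum of its 190 digits: 864.

864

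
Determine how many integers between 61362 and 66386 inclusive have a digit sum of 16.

165

The integers in [61362, 66386] that have a digit sum of 16: 61405, 61414, 61423, 61432, 61441, 61450, …, 66301, 66310.
165 qualify.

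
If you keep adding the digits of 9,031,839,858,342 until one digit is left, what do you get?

9+0+3+1+8+3+9+8+5+8+3+4+2 = 63
6+3 = 9

9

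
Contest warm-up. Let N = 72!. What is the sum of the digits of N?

72! = 61234458376886086861524070385274672740778091784697328983823014963978384987221689274204160000000000000000
Sum of its 104 digits: 432.

432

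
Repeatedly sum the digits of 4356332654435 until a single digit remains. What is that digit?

4+3+5+6+3+3+2+6+5+4+4+3+5 = 53
5+3 = 8
(Equivalently, 4356332654435 mod 9 = 8.)

8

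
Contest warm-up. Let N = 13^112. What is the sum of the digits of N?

13^112 = 57763760462441103919629606386717808402838564600041483878112782644184867996680364543345437413204041015154487543738157089836481
Sum of its 125 digits: 553.

553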